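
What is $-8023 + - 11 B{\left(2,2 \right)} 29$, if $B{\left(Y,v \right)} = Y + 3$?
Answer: $-9618$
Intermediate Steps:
$B{\left(Y,v \right)} = 3 + Y$
$-8023 + - 11 B{\left(2,2 \right)} 29 = -8023 + - 11 \left(3 + 2\right) 29 = -8023 + \left(-11\right) 5 \cdot 29 = -8023 - 1595 = -9618$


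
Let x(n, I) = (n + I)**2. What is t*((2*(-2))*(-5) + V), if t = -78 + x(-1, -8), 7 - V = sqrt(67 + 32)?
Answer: 81 - 9*sqrt(11) ≈ 51.150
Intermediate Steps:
V = 7 - 3*sqrt(11) (V = 7 - sqrt(67 + 32) = 7 - sqrt(99) = 7 - 3*sqrt(11) ≈ -2.9499)
x(n, I) = (I + n)**2
t = 3 (t = -78 + (-8 - 1)**2 = -78 + (-9)**2 = -78 + 81 = 3)
t*((2*(-2))*(-5) + V) = 3*((2*(-2))*(-5) + (7 - 3*sqrt(11))) = 3*(-4*(-5) + (7 - 3*sqrt(11))) = 3*(20 + (7 - 3*sqrt(11))) = 3*(27 - 3*sqrt(11)) = 81 - 9*sqrt(11)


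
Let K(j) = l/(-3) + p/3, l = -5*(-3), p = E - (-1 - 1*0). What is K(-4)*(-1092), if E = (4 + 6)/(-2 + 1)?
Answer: 8736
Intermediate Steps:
E = -10 (E = 10/(-1) = 10*(-1) = -10)
p = -9 (p = -10 - (-1 - 1*0) = -10 - (-1 + 0) = -10 - 1*(-1) = -10 + 1 = -9)
l = 15
K(j) = -8 (K(j) = 15/(-3) - 9/3 = 15*(-1/3) - 9*1/3 = -5 - 3 = -8)
K(-4)*(-1092) = -8*(-1092) = 8736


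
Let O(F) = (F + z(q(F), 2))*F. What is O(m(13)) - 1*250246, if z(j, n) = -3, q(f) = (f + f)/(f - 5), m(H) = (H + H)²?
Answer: 204702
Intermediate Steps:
m(H) = 4*H² (m(H) = (2*H)² = 4*H²)
q(f) = 2*f/(-5 + f) (q(f) = (2*f)/(-5 + f) = 2*f/(-5 + f))
O(F) = F*(-3 + F) (O(F) = (F - 3)*F = (-3 + F)*F = F*(-3 + F))
O(m(13)) - 1*250246 = (4*13²)*(-3 + 4*13²) - 1*250246 = (4*169)*(-3 + 4*169) - 250246 = 676*(-3 + 676) - 250246 = 676*673 - 250246 = 454948 - 250246 = 204702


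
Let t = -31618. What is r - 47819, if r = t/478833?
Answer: -22897346845/478833 ≈ -47819.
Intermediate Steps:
r = -31618/478833 ≈ -0.066031
r - 47819 = -31618/478833 - 47819 = -22897346845/478833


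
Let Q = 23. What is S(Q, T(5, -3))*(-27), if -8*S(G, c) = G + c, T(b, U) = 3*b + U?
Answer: 945/8 ≈ 118.13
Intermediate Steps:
T(b, U) = U + 3*b
S(G, c) = -G/8 - c/8 (S(G, c) = -(G + c)/8 = -G/8 - c/8)
S(Q, T(5, -3))*(-27) = (-1/8*23 - (-3 + 3*5)/8)*(-27) = (-23/8 - (-3 + 15)/8)*(-27) = (-23/8 - 1/8*12)*(-27) = (-23/8 - 3/2)*(-27) = -35/8*(-27) = 945/8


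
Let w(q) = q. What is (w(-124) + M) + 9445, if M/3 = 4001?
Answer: 21324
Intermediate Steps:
M = 12003 (M = 3*4001 = 12003)
(w(-124) + M) + 9445 = (-124 + 12003) + 9445 = 11879 + 9445 = 21324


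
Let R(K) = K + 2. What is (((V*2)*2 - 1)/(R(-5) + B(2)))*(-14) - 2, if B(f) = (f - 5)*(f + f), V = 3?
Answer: 124/15 ≈ 8.2667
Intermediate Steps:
R(K) = 2 + K
B(f) = 2*f*(-5 + f) (B(f) = (-5 + f)*(2*f) = 2*f*(-5 + f))
(((V*2)*2 - 1)/(R(-5) + B(2)))*(-14) - 2 = (((3*2)*2 - 1)/((2 - 5) + 2*2*(-5 + 2)))*(-14) - 2 = ((6*2 - 1)/(-3 + 2*2*(-3)))*(-14) - 2 = ((12 - 1)/(-3 - 12))*(-14) - 2 = (11/(-15))*(-14) - 2 = (11*(-1/15))*(-14) - 2 = -11/15*(-14) - 2 = 154/15 - 2 = 124/15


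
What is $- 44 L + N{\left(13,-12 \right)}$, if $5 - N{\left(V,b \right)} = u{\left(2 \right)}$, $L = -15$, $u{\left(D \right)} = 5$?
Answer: $660$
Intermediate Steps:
$N{\left(V,b \right)} = 0$ ($N{\left(V,b \right)} = 5 - 5 = 0$)
$- 44 L + N{\left(13,-12 \right)} = \left(-44\right) \left(-15\right) + 0 = 660 + 0 = 660$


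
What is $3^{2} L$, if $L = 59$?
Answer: $531$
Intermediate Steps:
$3^{2} L = 3^{2} \cdot 59 = 9 \cdot 59 = 531$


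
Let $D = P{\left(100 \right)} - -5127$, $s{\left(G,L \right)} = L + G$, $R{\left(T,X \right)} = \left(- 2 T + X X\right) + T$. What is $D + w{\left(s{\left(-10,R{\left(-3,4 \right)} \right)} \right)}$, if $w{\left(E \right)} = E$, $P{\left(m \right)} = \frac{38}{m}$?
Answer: $\frac{256819}{50} \approx 5136.4$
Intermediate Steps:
$R{\left(T,X \right)} = X^{2} - T$ ($R{\left(T,X \right)} = \left(- 2 T + X^{2}\right) + T = \left(X^{2} - 2 T\right) + T = X^{2} - T$)
$s{\left(G,L \right)} = G + L$
$D = \frac{256369}{50}$ ($D = \frac{38}{100} - -5127 = 38 \cdot \frac{1}{100} + 5127 = \frac{19}{50} + 5127 = \frac{256369}{50} \approx 5127.4$)
$D + w{\left(s{\left(-10,R{\left(-3,4 \right)} \right)} \right)} = \frac{256369}{50} - \left(7 - 16\right) = \frac{256369}{50} + \left(-10 + \left(16 + 3\right)\right) = \frac{256369}{50} + \left(-10 + 19\right) = \frac{256369}{50} + 9 = \frac{256819}{50}$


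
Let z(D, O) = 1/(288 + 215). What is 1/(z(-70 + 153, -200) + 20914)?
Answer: 503/10519743 ≈ 4.7815e-5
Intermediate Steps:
z(D, O) = 1/503
1/(z(-70 + 153, -200) + 20914) = 1/(1/503 + 20914) = 1/(10519743/503) = 503/10519743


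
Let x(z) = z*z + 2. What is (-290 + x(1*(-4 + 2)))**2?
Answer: 80656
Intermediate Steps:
x(z) = 2 + z**2 (x(z) = z**2 + 2 = 2 + z**2)
(-290 + x(1*(-4 + 2)))**2 = (-290 + (2 + (1*(-4 + 2))**2))**2 = (-290 + (2 + (1*(-2))**2))**2 = (-290 + (2 + (-2)**2))**2 = (-290 + (2 + 4))**2 = (-290 + 6)**2 = (-284)**2 = 80656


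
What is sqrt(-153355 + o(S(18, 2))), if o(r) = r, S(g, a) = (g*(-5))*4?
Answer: I*sqrt(153715) ≈ 392.06*I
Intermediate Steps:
S(g, a) = -20*g (S(g, a) = -5*g*4 = -20*g)
sqrt(-153355 + o(S(18, 2))) = sqrt(-153355 - 20*18) = sqrt(-153355 - 360) = sqrt(-153715) = I*sqrt(153715)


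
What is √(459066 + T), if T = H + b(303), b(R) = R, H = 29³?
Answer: 11*√3998 ≈ 695.53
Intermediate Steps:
H = 24389
T = 24692 (T = 24389 + 303 = 24692)
√(459066 + T) = √(459066 + 24692) = √483758 = 11*√3998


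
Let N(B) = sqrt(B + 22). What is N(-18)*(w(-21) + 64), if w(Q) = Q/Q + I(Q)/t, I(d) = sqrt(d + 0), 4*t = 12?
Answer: 130 + 2*I*sqrt(21)/3 ≈ 130.0 + 3.055*I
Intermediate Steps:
t = 3 (t = (1/4)*12 = 3)
N(B) = sqrt(22 + B)
I(d) = sqrt(d)
w(Q) = 1 + sqrt(Q)/3 (w(Q) = Q/Q + sqrt(Q)/3 = 1 + sqrt(Q)*(1/3) = 1 + sqrt(Q)/3)
N(-18)*(w(-21) + 64) = sqrt(22 - 18)*((1 + sqrt(-21)/3) + 64) = sqrt(4)*((1 + (I*sqrt(21))/3) + 64) = 2*((1 + I*sqrt(21)/3) + 64) = 2*(65 + I*sqrt(21)/3) = 130 + 2*I*sqrt(21)/3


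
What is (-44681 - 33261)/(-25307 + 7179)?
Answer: 38971/9064 ≈ 4.2995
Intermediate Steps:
(-44681 - 33261)/(-25307 + 7179) = -77942/(-18128) = -77942*(-1/18128) = 38971/9064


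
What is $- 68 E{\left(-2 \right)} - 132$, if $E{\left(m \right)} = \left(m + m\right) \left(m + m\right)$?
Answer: $-1220$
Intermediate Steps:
$E{\left(m \right)} = 4 m^{2}$ ($E{\left(m \right)} = 2 m 2 m = 4 m^{2}$)
$- 68 E{\left(-2 \right)} - 132 = - 68 \cdot 4 \left(-2\right)^{2} - 132 = - 68 \cdot 4 \cdot 4 - 132 = \left(-68\right) 16 - 132 = -1088 - 132 = -1220$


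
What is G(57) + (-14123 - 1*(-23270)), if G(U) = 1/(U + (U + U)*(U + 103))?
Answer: 167362660/18297 ≈ 9147.0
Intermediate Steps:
G(U) = 1/(U + 2*U*(103 + U)) (G(U) = 1/(U + (2*U)*(103 + U)) = 1/(U + 2*U*(103 + U)))
G(57) + (-14123 - 1*(-23270)) = 1/(57*(207 + 2*57)) + (-14123 - 1*(-23270)) = 1/(57*(207 + 114)) + (-14123 + 23270) = (1/57)/321 + 9147 = (1/57)*(1/321) + 9147 = 1/18297 + 9147 = 167362660/18297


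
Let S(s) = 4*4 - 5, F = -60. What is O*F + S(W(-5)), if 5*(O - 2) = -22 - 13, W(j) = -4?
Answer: 311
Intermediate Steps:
S(s) = 11 (S(s) = 16 - 5 = 11)
O = -5 (O = 2 + (-22 - 13)/5 = 2 + (⅕)*(-35) = 2 - 7 = -5)
O*F + S(W(-5)) = -5*(-60) + 11 = 300 + 11 = 311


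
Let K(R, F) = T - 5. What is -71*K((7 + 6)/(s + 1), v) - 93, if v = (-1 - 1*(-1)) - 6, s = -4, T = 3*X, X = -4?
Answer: 1114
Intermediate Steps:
T = -12 (T = 3*(-4) = -12)
v = -6 (v = (-1 + 1) - 6 = 0 - 6 = -6)
K(R, F) = -17 (K(R, F) = -12 - 5 = -17)
-71*K((7 + 6)/(s + 1), v) - 93 = -71*(-17) - 93 = 1207 - 93 = 1114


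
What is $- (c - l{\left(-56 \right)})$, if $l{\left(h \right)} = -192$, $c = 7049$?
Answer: $-7241$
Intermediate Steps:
$- (c - l{\left(-56 \right)}) = - (7049 - -192) = - (7049 + 192) = \left(-1\right) 7241 = -7241$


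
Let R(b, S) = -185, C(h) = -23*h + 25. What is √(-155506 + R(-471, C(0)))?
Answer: 3*I*√17299 ≈ 394.58*I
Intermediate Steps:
C(h) = 25 - 23*h
√(-155506 + R(-471, C(0))) = √(-155506 - 185) = √(-155691) = 3*I*√17299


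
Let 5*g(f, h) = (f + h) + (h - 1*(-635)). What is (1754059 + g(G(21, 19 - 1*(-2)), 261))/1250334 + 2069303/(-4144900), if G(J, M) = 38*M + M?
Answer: 2342358658189/2591254698300 ≈ 0.90395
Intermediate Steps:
G(J, M) = 39*M
g(f, h) = 127 + f/5 + 2*h/5 (g(f, h) = ((f + h) + (h - 1*(-635)))/5 = ((f + h) + (h + 635))/5 = ((f + h) + (635 + h))/5 = (635 + f + 2*h)/5 = 127 + f/5 + 2*h/5)
(1754059 + g(G(21, 19 - 1*(-2)), 261))/1250334 + 2069303/(-4144900) = (1754059 + (127 + (39*(19 - 1*(-2)))/5 + (2/5)*261))/1250334 + 2069303/(-4144900) = (1754059 + (127 + (39*(19 + 2))/5 + 522/5))*(1/1250334) + 2069303*(-1/4144900) = (1754059 + (127 + (39*21)/5 + 522/5))*(1/1250334) - 2069303/4144900 = (1754059 + (127 + (1/5)*819 + 522/5))*(1/1250334) - 2069303/4144900 = (1754059 + (127 + 819/5 + 522/5))*(1/1250334) - 2069303/4144900 = (1754059 + 1976/5)*(1/1250334) - 2069303/4144900 = (8772271/5)*(1/1250334) - 2069303/4144900 = 8772271/6251670 - 2069303/4144900 = 2342358658189/2591254698300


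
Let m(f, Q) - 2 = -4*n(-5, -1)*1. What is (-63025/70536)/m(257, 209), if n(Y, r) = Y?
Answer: -63025/1551792 ≈ -0.040614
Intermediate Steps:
m(f, Q) = 22 (m(f, Q) = 2 - 4*(-5)*1 = 2 + 20*1 = 2 + 20 = 22)
(-63025/70536)/m(257, 209) = -63025/70536/22 = -63025*1/70536*(1/22) = -63025/70536*1/22 = -63025/1551792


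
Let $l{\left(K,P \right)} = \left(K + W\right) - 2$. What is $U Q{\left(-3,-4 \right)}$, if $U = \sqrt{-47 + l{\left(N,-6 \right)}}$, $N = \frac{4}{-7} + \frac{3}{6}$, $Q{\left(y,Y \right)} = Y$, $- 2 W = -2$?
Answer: $- \frac{2 i \sqrt{9422}}{7} \approx - 27.733 i$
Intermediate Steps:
$W = 1$ ($W = \left(- \frac{1}{2}\right) \left(-2\right) = 1$)
$N = - \frac{1}{14}$ ($N = 4 \left(- \frac{1}{7}\right) + 3 \cdot \frac{1}{6} = - \frac{4}{7} + \frac{1}{2} = - \frac{1}{14} \approx -0.071429$)
$l{\left(K,P \right)} = -1 + K$ ($l{\left(K,P \right)} = \left(K + 1\right) - 2 = \left(1 + K\right) - 2 = -1 + K$)
$U = \frac{i \sqrt{9422}}{14}$ ($U = \sqrt{-47 - \frac{15}{14}} = \sqrt{- \frac{673}{14}} = \frac{i \sqrt{9422}}{14} \approx 6.9334 i$)
$U Q{\left(-3,-4 \right)} = \frac{i \sqrt{9422}}{14} \left(-4\right) = - \frac{2 i \sqrt{9422}}{7}$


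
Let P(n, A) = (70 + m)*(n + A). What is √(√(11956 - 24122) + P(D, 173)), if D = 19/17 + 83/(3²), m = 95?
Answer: √(78683055 + 2601*I*√12166)/51 ≈ 173.93 + 0.31708*I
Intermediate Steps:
D = 1582/153 (D = 19*(1/17) + 83/9 = 19/17 + 83*(⅑) = 19/17 + 83/9 = 1582/153 ≈ 10.340)
P(n, A) = 165*A + 165*n (P(n, A) = (70 + 95)*(n + A) = 165*(A + n) = 165*A + 165*n)
√(√(11956 - 24122) + P(D, 173)) = √(√(11956 - 24122) + (165*173 + 165*(1582/153))) = √(√(-12166) + (28545 + 87010/51)) = √(I*√12166 + 1542805/51) = √(1542805/51 + I*√12166)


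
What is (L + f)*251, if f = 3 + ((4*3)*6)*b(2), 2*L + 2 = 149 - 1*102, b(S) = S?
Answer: 85089/2 ≈ 42545.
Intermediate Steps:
L = 45/2 (L = -1 + (149 - 1*102)/2 = -1 + (149 - 102)/2 = -1 + (½)*47 = -1 + 47/2 = 45/2 ≈ 22.500)
f = 147 (f = 3 + ((4*3)*6)*2 = 3 + (12*6)*2 = 3 + 72*2 = 3 + 144 = 147)
(L + f)*251 = (45/2 + 147)*251 = (339/2)*251 = 85089/2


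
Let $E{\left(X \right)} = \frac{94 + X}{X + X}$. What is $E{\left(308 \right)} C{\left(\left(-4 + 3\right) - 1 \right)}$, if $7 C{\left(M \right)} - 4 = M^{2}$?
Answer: $\frac{402}{539} \approx 0.74583$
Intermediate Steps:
$E{\left(X \right)} = \frac{94 + X}{2 X}$
$C{\left(M \right)} = \frac{4}{7} + \frac{M^{2}}{7}$
$E{\left(308 \right)} C{\left(\left(-4 + 3\right) - 1 \right)} = \frac{94 + 308}{2 \cdot 308} \left(\frac{4}{7} + \frac{\left(\left(-4 + 3\right) - 1\right)^{2}}{7}\right) = \frac{1}{2} \cdot \frac{1}{308} \cdot 402 \left(\frac{4}{7} + \frac{\left(-1 - 1\right)^{2}}{7}\right) = \frac{201 \left(\frac{4}{7} + \frac{\left(-2\right)^{2}}{7}\right)}{308} = \frac{201 \left(\frac{4}{7} + \frac{1}{7} \cdot 4\right)}{308} = \frac{201 \left(\frac{4}{7} + \frac{4}{7}\right)}{308} = \frac{201}{308} \cdot \frac{8}{7} = \frac{402}{539}$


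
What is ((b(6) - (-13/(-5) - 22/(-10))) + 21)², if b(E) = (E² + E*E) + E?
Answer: 221841/25 ≈ 8873.6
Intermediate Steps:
b(E) = E + 2*E² (b(E) = (E² + E²) + E = 2*E² + E = E + 2*E²)
((b(6) - (-13/(-5) - 22/(-10))) + 21)² = ((6*(1 + 2*6) - (-13/(-5) - 22/(-10))) + 21)² = ((6*(1 + 12) - (-13*(-⅕) - 22*(-⅒))) + 21)² = ((6*13 - (13/5 + 11/5)) + 21)² = ((78 - 1*24/5) + 21)² = ((78 - 24/5) + 21)² = (366/5 + 21)² = (471/5)² = 221841/25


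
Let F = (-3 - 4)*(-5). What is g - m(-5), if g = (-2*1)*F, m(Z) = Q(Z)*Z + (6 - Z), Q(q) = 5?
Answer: -56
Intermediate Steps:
F = 35 (F = -7*(-5) = 35)
m(Z) = 6 + 4*Z (m(Z) = 5*Z + (6 - Z) = 6 + 4*Z)
g = -70 (g = -2*1*35 = -2*35 = -70)
g - m(-5) = -70 - (6 + 4*(-5)) = -70 - (6 - 20) = -70 - 1*(-14) = -70 + 14 = -56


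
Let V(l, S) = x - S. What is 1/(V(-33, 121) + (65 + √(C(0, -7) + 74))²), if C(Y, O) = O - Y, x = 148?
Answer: 4319/17521461 - 130*√67/17521461 ≈ 0.00018577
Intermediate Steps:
V(l, S) = 148 - S
1/(V(-33, 121) + (65 + √(C(0, -7) + 74))²) = 1/((148 - 1*121) + (65 + √((-7 - 1*0) + 74))²) = 1/((148 - 121) + (65 + √((-7 + 0) + 74))²) = 1/(27 + (65 + √(-7 + 74))²) = 1/(27 + (65 + √67)²)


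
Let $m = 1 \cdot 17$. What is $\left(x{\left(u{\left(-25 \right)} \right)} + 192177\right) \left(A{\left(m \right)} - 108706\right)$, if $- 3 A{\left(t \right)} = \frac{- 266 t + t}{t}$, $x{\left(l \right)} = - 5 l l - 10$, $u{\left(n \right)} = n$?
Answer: $-20533300942$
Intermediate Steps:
$x{\left(l \right)} = -10 - 5 l^{2}$ ($x{\left(l \right)} = - 5 l^{2} - 10 = -10 - 5 l^{2}$)
$m = 17$
$A{\left(t \right)} = \frac{265}{3}$ ($A{\left(t \right)} = - \frac{\left(- 266 t + t\right) \frac{1}{t}}{3} = - \frac{- 265 t \frac{1}{t}}{3} = \left(- \frac{1}{3}\right) \left(-265\right) = \frac{265}{3}$)
$\left(x{\left(u{\left(-25 \right)} \right)} + 192177\right) \left(A{\left(m \right)} - 108706\right) = \left(\left(-10 - 5 \left(-25\right)^{2}\right) + 192177\right) \left(\frac{265}{3} - 108706\right) = \left(\left(-10 - 3125\right) + 192177\right) \left(- \frac{325853}{3}\right) = \left(-3135 + 192177\right) \left(- \frac{325853}{3}\right) = 189042 \left(- \frac{325853}{3}\right) = -20533300942$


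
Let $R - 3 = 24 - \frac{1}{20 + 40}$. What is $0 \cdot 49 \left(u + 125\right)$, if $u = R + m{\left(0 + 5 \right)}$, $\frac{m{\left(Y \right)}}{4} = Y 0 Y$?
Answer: $0$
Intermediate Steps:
$m{\left(Y \right)} = 0$ ($m{\left(Y \right)} = 4 Y 0 Y = 4 \cdot 0 Y = 4 \cdot 0 = 0$)
$R = \frac{1619}{60}$ ($R = 3 + \left(24 - \frac{1}{20 + 40}\right) = 3 + \left(24 - \frac{1}{60}\right) = 3 + \frac{1439}{60} = \frac{1619}{60} \approx 26.983$)
$u = \frac{1619}{60}$ ($u = \frac{1619}{60} + 0 = \frac{1619}{60} \approx 26.983$)
$0 \cdot 49 \left(u + 125\right) = 0 \cdot 49 \left(\frac{1619}{60} + 125\right) = 0 \cdot \frac{9119}{60} = 0$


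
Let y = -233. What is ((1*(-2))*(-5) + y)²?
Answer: 49729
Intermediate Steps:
((1*(-2))*(-5) + y)² = ((1*(-2))*(-5) - 233)² = (-2*(-5) - 233)² = (10 - 233)² = (-223)² = 49729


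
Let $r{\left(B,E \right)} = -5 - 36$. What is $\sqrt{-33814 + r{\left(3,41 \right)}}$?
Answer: $i \sqrt{33855} \approx 184.0 i$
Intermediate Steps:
$r{\left(B,E \right)} = -41$ ($r{\left(B,E \right)} = -5 - 36 = -41$)
$\sqrt{-33814 + r{\left(3,41 \right)}} = \sqrt{-33814 - 41} = \sqrt{-33855} = i \sqrt{33855}$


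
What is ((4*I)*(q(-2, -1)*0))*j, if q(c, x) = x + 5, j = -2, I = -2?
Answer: 0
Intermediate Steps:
q(c, x) = 5 + x
((4*I)*(q(-2, -1)*0))*j = ((4*(-2))*((5 - 1)*0))*(-2) = -32*0*(-2) = -8*0*(-2) = 0*(-2) = 0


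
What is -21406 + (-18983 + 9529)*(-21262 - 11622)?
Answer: 310863930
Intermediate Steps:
-21406 + (-18983 + 9529)*(-21262 - 11622) = -21406 - 9454*(-32884) = -21406 + 310885336 = 310863930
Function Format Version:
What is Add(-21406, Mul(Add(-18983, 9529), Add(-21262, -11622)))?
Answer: 310863930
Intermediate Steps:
Add(-21406, Mul(Add(-18983, 9529), Add(-21262, -11622))) = Add(-21406, Mul(-9454, -32884)) = Add(-21406, 310885336) = 310863930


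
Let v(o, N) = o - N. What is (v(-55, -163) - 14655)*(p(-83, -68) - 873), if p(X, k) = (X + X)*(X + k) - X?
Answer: -353142972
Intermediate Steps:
p(X, k) = -X + 2*X*(X + k) (p(X, k) = (2*X)*(X + k) - X = 2*X*(X + k) - X = -X + 2*X*(X + k))
(v(-55, -163) - 14655)*(p(-83, -68) - 873) = ((-55 - 1*(-163)) - 14655)*(-83*(-1 + 2*(-83) + 2*(-68)) - 873) = ((-55 + 163) - 14655)*(-83*(-1 - 166 - 136) - 873) = (108 - 14655)*(-83*(-303) - 873) = -14547*(25149 - 873) = -14547*24276 = -353142972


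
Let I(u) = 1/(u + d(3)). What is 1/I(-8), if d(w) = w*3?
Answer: 1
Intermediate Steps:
d(w) = 3*w
I(u) = 1/(9 + u) (I(u) = 1/(u + 3*3) = 1/(u + 9) = 1/(9 + u))
1/I(-8) = 1/(1/(9 - 8)) = 1/(1/1) = 1/1 = 1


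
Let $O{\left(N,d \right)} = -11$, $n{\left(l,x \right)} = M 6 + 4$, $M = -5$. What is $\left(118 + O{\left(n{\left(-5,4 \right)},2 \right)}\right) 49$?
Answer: $5243$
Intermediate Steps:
$n{\left(l,x \right)} = -26$ ($n{\left(l,x \right)} = \left(-5\right) 6 + 4 = -30 + 4 = -26$)
$\left(118 + O{\left(n{\left(-5,4 \right)},2 \right)}\right) 49 = \left(118 - 11\right) 49 = 107 \cdot 49 = 5243$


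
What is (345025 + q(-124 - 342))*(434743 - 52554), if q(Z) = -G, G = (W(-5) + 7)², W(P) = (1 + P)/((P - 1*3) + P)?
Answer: 22281695137800/169 ≈ 1.3184e+11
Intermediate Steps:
W(P) = (1 + P)/(-3 + 2*P) (W(P) = (1 + P)/((P - 3) + P) = (1 + P)/((-3 + P) + P) = (1 + P)/(-3 + 2*P))
G = 9025/169 (G = ((1 - 5)/(-3 + 2*(-5)) + 7)² = (-4/(-3 - 10) + 7)² = (-4/(-13) + 7)² = (-1/13*(-4) + 7)² = (4/13 + 7)² = (95/13)² = 9025/169 ≈ 53.402)
q(Z) = -9025/169 (q(Z) = -1*9025/169 = -9025/169)
(345025 + q(-124 - 342))*(434743 - 52554) = (345025 - 9025/169)*(434743 - 52554) = (58300200/169)*382189 = 22281695137800/169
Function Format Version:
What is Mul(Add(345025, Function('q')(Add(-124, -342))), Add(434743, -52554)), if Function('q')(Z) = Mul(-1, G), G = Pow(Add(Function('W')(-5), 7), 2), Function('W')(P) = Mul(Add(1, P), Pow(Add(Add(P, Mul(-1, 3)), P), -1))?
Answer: Rational(22281695137800, 169) ≈ 1.3184e+11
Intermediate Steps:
Function('W')(P) = Mul(Pow(Add(-3, Mul(2, P)), -1), Add(1, P)) (Function('W')(P) = Mul(Add(1, P), Pow(Add(Add(P, -3), P), -1)) = Mul(Add(1, P), Pow(Add(Add(-3, P), P), -1)) = Mul(Add(1, P), Pow(Add(-3, Mul(2, P)), -1)) = Mul(Pow(Add(-3, Mul(2, P)), -1), Add(1, P)))
G = Rational(9025, 169) (G = Pow(Add(Mul(Pow(Add(-3, Mul(2, -5)), -1), Add(1, -5)), 7), 2) = Pow(Add(Mul(Pow(Add(-3, -10), -1), -4), 7), 2) = Pow(Add(Mul(Pow(-13, -1), -4), 7), 2) = Pow(Add(Mul(Rational(-1, 13), -4), 7), 2) = Pow(Add(Rational(4, 13), 7), 2) = Pow(Rational(95, 13), 2) = Rational(9025, 169) ≈ 53.402)
Function('q')(Z) = Rational(-9025, 169) (Function('q')(Z) = Mul(-1, Rational(9025, 169)) = Rational(-9025, 169))
Mul(Add(345025, Function('q')(Add(-124, -342))), Add(434743, -52554)) = Mul(Add(345025, Rational(-9025, 169)), Add(434743, -52554)) = Mul(Rational(58300200, 169), 382189) = Rational(22281695137800, 169)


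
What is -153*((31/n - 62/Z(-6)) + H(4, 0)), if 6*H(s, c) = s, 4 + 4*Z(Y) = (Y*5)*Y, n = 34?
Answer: -285/11 ≈ -25.909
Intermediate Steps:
Z(Y) = -1 + 5*Y**2/4 (Z(Y) = -1 + ((Y*5)*Y)/4 = -1 + ((5*Y)*Y)/4 = -1 + (5*Y**2)/4 = -1 + 5*Y**2/4)
H(s, c) = s/6
-153*((31/n - 62/Z(-6)) + H(4, 0)) = -153*((31/34 - 62/(-1 + (5/4)*(-6)**2)) + (1/6)*4) = -153*((31*(1/34) - 62/(-1 + (5/4)*36)) + 2/3) = -153*((31/34 - 62/(-1 + 45)) + 2/3) = -153*((31/34 - 62/44) + 2/3) = -153*((31/34 - 62*1/44) + 2/3) = -153*((31/34 - 31/22) + 2/3) = -153*(-93/187 + 2/3) = -153*95/561 = -285/11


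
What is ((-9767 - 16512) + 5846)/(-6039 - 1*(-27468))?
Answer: -6811/7143 ≈ -0.95352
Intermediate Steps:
((-9767 - 16512) + 5846)/(-6039 - 1*(-27468)) = (-26279 + 5846)/(-6039 + 27468) = -20433/21429 = -20433*1/21429 = -6811/7143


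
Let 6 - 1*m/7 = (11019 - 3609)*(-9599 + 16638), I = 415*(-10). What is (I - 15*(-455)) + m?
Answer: -365110213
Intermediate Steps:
I = -4150
m = -365112888 (m = 42 - 7*(11019 - 3609)*(-9599 + 16638) = 42 - 51870*7039 = 42 - 7*52158990 = 42 - 365112930 = -365112888)
(I - 15*(-455)) + m = (-4150 - 15*(-455)) - 365112888 = (-4150 + 6825) - 365112888 = 2675 - 365112888 = -365110213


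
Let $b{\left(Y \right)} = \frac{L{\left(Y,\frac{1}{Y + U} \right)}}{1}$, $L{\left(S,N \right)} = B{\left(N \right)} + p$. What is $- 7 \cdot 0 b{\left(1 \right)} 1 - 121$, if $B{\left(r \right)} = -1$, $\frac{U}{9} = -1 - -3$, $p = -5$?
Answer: $-121$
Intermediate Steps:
$U = 18$ ($U = 9 \left(-1 - -3\right) = 9 \left(-1 + 3\right) = 9 \cdot 2 = 18$)
$L{\left(S,N \right)} = -6$ ($L{\left(S,N \right)} = -1 - 5 = -6$)
$b{\left(Y \right)} = -6$ ($b{\left(Y \right)} = - \frac{6}{1} = \left(-6\right) 1 = -6$)
$- 7 \cdot 0 b{\left(1 \right)} 1 - 121 = - 7 \cdot 0 \left(-6\right) 1 - 121 = - 7 \cdot 0 \cdot 1 - 121 = \left(-7\right) 0 - 121 = 0 - 121 = -121$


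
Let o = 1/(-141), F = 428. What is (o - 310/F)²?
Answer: 487040761/910470276 ≈ 0.53493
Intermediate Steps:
o = -1/141 ≈ -0.0070922
(o - 310/F)² = (-1/141 - 310/428)² = (-1/141 - 310*1/428)² = (-1/141 - 155/214)² = (-22069/30174)² = 487040761/910470276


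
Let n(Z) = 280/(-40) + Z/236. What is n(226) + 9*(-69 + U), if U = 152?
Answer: 87433/118 ≈ 740.96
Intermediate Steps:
n(Z) = -7 + Z/236 (n(Z) = 280*(-1/40) + Z*(1/236) = -7 + Z/236)
n(226) + 9*(-69 + U) = (-7 + (1/236)*226) + 9*(-69 + 152) = (-7 + 113/118) + 9*83 = -713/118 + 747 = 87433/118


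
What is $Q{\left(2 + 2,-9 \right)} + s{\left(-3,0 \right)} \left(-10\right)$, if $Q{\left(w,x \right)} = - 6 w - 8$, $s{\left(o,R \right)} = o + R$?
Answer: $-2$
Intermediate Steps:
$s{\left(o,R \right)} = R + o$
$Q{\left(w,x \right)} = -8 - 6 w$
$Q{\left(2 + 2,-9 \right)} + s{\left(-3,0 \right)} \left(-10\right) = \left(-8 - 6 \left(2 + 2\right)\right) + \left(0 - 3\right) \left(-10\right) = \left(-8 - 24\right) - -30 = \left(-8 - 24\right) + 30 = -32 + 30 = -2$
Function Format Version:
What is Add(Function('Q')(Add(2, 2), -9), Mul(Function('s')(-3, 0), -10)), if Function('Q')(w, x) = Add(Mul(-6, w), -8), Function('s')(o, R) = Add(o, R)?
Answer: -2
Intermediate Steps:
Function('s')(o, R) = Add(R, o)
Function('Q')(w, x) = Add(-8, Mul(-6, w))
Add(Function('Q')(Add(2, 2), -9), Mul(Function('s')(-3, 0), -10)) = Add(Add(-8, Mul(-6, Add(2, 2))), Mul(Add(0, -3), -10)) = Add(Add(-8, Mul(-6, 4)), Mul(-3, -10)) = Add(Add(-8, -24), 30) = Add(-32, 30) = -2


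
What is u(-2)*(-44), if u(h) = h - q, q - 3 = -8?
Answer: -132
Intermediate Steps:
q = -5 (q = 3 - 8 = -5)
u(h) = 5 + h (u(h) = h - 1*(-5) = h + 5 = 5 + h)
u(-2)*(-44) = (5 - 2)*(-44) = 3*(-44) = -132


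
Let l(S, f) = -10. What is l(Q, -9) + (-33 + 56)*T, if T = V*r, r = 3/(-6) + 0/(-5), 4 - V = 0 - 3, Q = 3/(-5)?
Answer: -181/2 ≈ -90.500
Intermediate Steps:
Q = -⅗ (Q = 3*(-⅕) = -⅗ ≈ -0.60000)
V = 7 (V = 4 - (0 - 3) = 4 - 1*(-3) = 4 + 3 = 7)
r = -½ (r = 3*(-⅙) + 0*(-⅕) = -½ + 0 = -½ ≈ -0.50000)
T = -7/2 (T = 7*(-½) = -7/2 ≈ -3.5000)
l(Q, -9) + (-33 + 56)*T = -10 + (-33 + 56)*(-7/2) = -10 + 23*(-7/2) = -10 - 161/2 = -181/2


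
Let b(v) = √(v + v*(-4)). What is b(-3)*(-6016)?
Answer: -18048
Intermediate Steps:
b(v) = √3*√(-v) (b(v) = √(v - 4*v) = √(-3*v) = √3*√(-v))
b(-3)*(-6016) = (√3*√(-1*(-3)))*(-6016) = (√3*√3)*(-6016) = 3*(-6016) = -18048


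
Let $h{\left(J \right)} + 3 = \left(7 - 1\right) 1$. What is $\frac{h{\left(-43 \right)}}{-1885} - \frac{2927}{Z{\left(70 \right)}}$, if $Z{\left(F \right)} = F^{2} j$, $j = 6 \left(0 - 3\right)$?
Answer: $\frac{1050559}{33251400} \approx 0.031594$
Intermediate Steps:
$j = -18$ ($j = 6 \left(-3\right) = -18$)
$h{\left(J \right)} = 3$ ($h{\left(J \right)} = -3 + \left(7 - 1\right) 1 = -3 + 6 \cdot 1 = -3 + 6 = 3$)
$Z{\left(F \right)} = - 18 F^{2}$ ($Z{\left(F \right)} = F^{2} \left(-18\right) = - 18 F^{2}$)
$\frac{h{\left(-43 \right)}}{-1885} - \frac{2927}{Z{\left(70 \right)}} = \frac{3}{-1885} - \frac{2927}{\left(-18\right) 70^{2}} = 3 \left(- \frac{1}{1885}\right) - \frac{2927}{\left(-18\right) 4900} = - \frac{3}{1885} - \frac{2927}{-88200} = - \frac{3}{1885} - - \frac{2927}{88200} = - \frac{3}{1885} + \frac{2927}{88200} = \frac{1050559}{33251400}$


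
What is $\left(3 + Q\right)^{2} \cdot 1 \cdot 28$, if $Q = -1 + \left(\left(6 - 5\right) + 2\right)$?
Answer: $700$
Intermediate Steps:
$Q = 2$ ($Q = -1 + \left(1 + 2\right) = -1 + 3 = 2$)
$\left(3 + Q\right)^{2} \cdot 1 \cdot 28 = \left(3 + 2\right)^{2} \cdot 1 \cdot 28 = 5^{2} \cdot 28 = 25 \cdot 28 = 700$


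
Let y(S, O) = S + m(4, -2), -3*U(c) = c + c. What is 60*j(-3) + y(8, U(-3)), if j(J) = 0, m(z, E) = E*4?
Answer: 0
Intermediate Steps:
m(z, E) = 4*E
U(c) = -2*c/3 (U(c) = -(c + c)/3 = -2*c/3)
y(S, O) = -8 + S (y(S, O) = S + 4*(-2) = S - 8 = -8 + S)
60*j(-3) + y(8, U(-3)) = 60*0 + (-8 + 8) = 0 + 0 = 0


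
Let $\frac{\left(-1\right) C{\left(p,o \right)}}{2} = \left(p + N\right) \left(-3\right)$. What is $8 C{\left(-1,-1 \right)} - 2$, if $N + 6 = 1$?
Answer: $-290$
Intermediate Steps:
$N = -5$ ($N = -6 + 1 = -5$)
$C{\left(p,o \right)} = -30 + 6 p$ ($C{\left(p,o \right)} = - 2 \left(p - 5\right) \left(-3\right) = - 2 \left(-5 + p\right) \left(-3\right) = - 2 \left(15 - 3 p\right) = -30 + 6 p$)
$8 C{\left(-1,-1 \right)} - 2 = 8 \left(-30 + 6 \left(-1\right)\right) - 2 = 8 \left(-30 - 6\right) - 2 = 8 \left(-36\right) - 2 = -288 - 2 = -290$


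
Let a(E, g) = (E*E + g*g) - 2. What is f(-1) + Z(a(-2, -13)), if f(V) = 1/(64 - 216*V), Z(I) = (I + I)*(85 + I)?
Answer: 24514561/280 ≈ 87552.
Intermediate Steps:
a(E, g) = -2 + E² + g² (a(E, g) = (E² + g²) - 2 = -2 + E² + g²)
Z(I) = 2*I*(85 + I) (Z(I) = (2*I)*(85 + I) = 2*I*(85 + I))
f(-1) + Z(a(-2, -13)) = -1/(-64 + 216*(-1)) + 2*(-2 + (-2)² + (-13)²)*(85 + (-2 + (-2)² + (-13)²)) = -1/(-64 - 216) + 2*(-2 + 4 + 169)*(85 + (-2 + 4 + 169)) = -1/(-280) + 2*171*(85 + 171) = -1*(-1/280) + 2*171*256 = 1/280 + 87552 = 24514561/280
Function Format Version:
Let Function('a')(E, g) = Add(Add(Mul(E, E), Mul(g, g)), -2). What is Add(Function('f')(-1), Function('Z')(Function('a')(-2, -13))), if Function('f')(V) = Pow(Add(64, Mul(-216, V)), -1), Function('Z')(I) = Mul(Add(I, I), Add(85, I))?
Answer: Rational(24514561, 280) ≈ 87552.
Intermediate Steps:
Function('a')(E, g) = Add(-2, Pow(E, 2), Pow(g, 2)) (Function('a')(E, g) = Add(Add(Pow(E, 2), Pow(g, 2)), -2) = Add(-2, Pow(E, 2), Pow(g, 2)))
Function('Z')(I) = Mul(2, I, Add(85, I)) (Function('Z')(I) = Mul(Mul(2, I), Add(85, I)) = Mul(2, I, Add(85, I)))
Add(Function('f')(-1), Function('Z')(Function('a')(-2, -13))) = Add(Mul(-1, Pow(Add(-64, Mul(216, -1)), -1)), Mul(2, Add(-2, Pow(-2, 2), Pow(-13, 2)), Add(85, Add(-2, Pow(-2, 2), Pow(-13, 2))))) = Add(Mul(-1, Pow(Add(-64, -216), -1)), Mul(2, Add(-2, 4, 169), Add(85, Add(-2, 4, 169)))) = Add(Mul(-1, Pow(-280, -1)), Mul(2, 171, Add(85, 171))) = Add(Mul(-1, Rational(-1, 280)), Mul(2, 171, 256)) = Add(Rational(1, 280), 87552) = Rational(24514561, 280)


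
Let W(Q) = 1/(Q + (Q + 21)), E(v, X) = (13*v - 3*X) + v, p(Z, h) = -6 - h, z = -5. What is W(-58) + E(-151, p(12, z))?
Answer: -200546/95 ≈ -2111.0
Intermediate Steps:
E(v, X) = -3*X + 14*v (E(v, X) = (-3*X + 13*v) + v = -3*X + 14*v)
W(Q) = 1/(21 + 2*Q) (W(Q) = 1/(Q + (21 + Q)) = 1/(21 + 2*Q))
W(-58) + E(-151, p(12, z)) = 1/(21 + 2*(-58)) + (-3*(-6 - 1*(-5)) + 14*(-151)) = 1/(21 - 116) + (-3*(-6 + 5) - 2114) = 1/(-95) + (-3*(-1) - 2114) = -1/95 + (3 - 2114) = -1/95 - 2111 = -200546/95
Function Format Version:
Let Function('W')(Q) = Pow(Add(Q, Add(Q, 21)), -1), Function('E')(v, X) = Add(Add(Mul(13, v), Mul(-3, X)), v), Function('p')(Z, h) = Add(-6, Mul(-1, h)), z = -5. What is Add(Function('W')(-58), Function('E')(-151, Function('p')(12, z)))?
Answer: Rational(-200546, 95) ≈ -2111.0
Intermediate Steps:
Function('E')(v, X) = Add(Mul(-3, X), Mul(14, v)) (Function('E')(v, X) = Add(Add(Mul(-3, X), Mul(13, v)), v) = Add(Mul(-3, X), Mul(14, v)))
Function('W')(Q) = Pow(Add(21, Mul(2, Q)), -1) (Function('W')(Q) = Pow(Add(Q, Add(21, Q)), -1) = Pow(Add(21, Mul(2, Q)), -1))
Add(Function('W')(-58), Function('E')(-151, Function('p')(12, z))) = Add(Pow(Add(21, Mul(2, -58)), -1), Add(Mul(-3, Add(-6, Mul(-1, -5))), Mul(14, -151))) = Add(Pow(Add(21, -116), -1), Add(Mul(-3, Add(-6, 5)), -2114)) = Add(Pow(-95, -1), Add(Mul(-3, -1), -2114)) = Add(Rational(-1, 95), Add(3, -2114)) = Add(Rational(-1, 95), -2111) = Rational(-200546, 95)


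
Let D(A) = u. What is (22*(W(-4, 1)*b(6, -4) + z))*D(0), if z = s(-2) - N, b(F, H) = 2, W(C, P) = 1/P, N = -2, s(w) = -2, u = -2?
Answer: -88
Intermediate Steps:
D(A) = -2
z = 0 (z = -2 - 1*(-2) = -2 + 2 = 0)
(22*(W(-4, 1)*b(6, -4) + z))*D(0) = (22*(2/1 + 0))*(-2) = (22*(1*2 + 0))*(-2) = (22*(2 + 0))*(-2) = (22*2)*(-2) = 44*(-2) = -88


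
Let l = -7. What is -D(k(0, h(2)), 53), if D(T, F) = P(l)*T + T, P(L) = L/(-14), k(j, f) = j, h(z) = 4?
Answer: 0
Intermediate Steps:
P(L) = -L/14 (P(L) = L*(-1/14) = -L/14)
D(T, F) = 3*T/2 (D(T, F) = (-1/14*(-7))*T + T = T/2 + T = 3*T/2)
-D(k(0, h(2)), 53) = -3*0/2 = -1*0 = 0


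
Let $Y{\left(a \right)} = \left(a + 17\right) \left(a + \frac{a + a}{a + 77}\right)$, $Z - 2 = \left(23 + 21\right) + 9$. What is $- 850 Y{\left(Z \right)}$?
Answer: $-3417000$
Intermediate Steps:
$Z = 55$ ($Z = 2 + \left(\left(23 + 21\right) + 9\right) = 2 + \left(44 + 9\right) = 2 + 53 = 55$)
$Y{\left(a \right)} = \left(17 + a\right) \left(a + \frac{2 a}{77 + a}\right)$
$- 850 Y{\left(Z \right)} = - 850 \frac{55 \left(1343 + 55^{2} + 96 \cdot 55\right)}{77 + 55} = - 850 \frac{55 \left(1343 + 3025 + 5280\right)}{132} = - 850 \cdot 55 \cdot \frac{1}{132} \cdot 9648 = \left(-850\right) 4020 = -3417000$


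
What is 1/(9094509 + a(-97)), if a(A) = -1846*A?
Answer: 1/9273571 ≈ 1.0783e-7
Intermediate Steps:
1/(9094509 + a(-97)) = 1/(9094509 - 1846*(-97)) = 1/(9094509 + 179062) = 1/9273571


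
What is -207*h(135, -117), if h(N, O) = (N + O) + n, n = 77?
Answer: -19665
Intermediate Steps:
h(N, O) = 77 + N + O (h(N, O) = (N + O) + 77 = 77 + N + O)
-207*h(135, -117) = -207*(77 + 135 - 117) = -207*95 = -19665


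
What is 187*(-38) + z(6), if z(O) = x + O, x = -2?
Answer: -7102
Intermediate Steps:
z(O) = -2 + O
187*(-38) + z(6) = 187*(-38) + (-2 + 6) = -7106 + 4 = -7102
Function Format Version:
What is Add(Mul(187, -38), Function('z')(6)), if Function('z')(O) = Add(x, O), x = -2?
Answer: -7102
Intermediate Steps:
Function('z')(O) = Add(-2, O)
Add(Mul(187, -38), Function('z')(6)) = Add(Mul(187, -38), Add(-2, 6)) = Add(-7106, 4) = -7102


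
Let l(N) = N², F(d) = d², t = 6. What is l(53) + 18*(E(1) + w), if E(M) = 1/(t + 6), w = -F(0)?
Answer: 5621/2 ≈ 2810.5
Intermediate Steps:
w = 0 (w = -1*0² = -1*0 = 0)
E(M) = 1/12 (E(M) = 1/(6 + 6) = 1/12)
l(53) + 18*(E(1) + w) = 53² + 18*(1/12 + 0) = 2809 + 18*(1/12) = 2809 + 3/2 = 5621/2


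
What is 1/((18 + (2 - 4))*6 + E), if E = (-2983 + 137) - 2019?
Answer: -1/4769 ≈ -0.00020969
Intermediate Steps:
E = -4865 (E = -2846 - 2019 = -4865)
1/((18 + (2 - 4))*6 + E) = 1/((18 + (2 - 4))*6 - 4865) = 1/((18 - 2)*6 - 4865) = 1/(16*6 - 4865) = 1/(96 - 4865) = 1/(-4769) = -1/4769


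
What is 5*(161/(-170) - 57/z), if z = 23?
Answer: -13393/782 ≈ -17.127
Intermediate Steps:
5*(161/(-170) - 57/z) = 5*(161/(-170) - 57/23) = 5*(161*(-1/170) - 57*1/23) = 5*(-161/170 - 57/23) = 5*(-13393/3910) = -13393/782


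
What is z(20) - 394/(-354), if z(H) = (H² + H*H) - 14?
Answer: 139319/177 ≈ 787.11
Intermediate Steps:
z(H) = -14 + 2*H² (z(H) = (H² + H²) - 14 = 2*H² - 14 = -14 + 2*H²)
z(20) - 394/(-354) = (-14 + 2*20²) - 394/(-354) = (-14 + 2*400) - 394*(-1)/354 = (-14 + 800) - 1*(-197/177) = 786 + 197/177 = 139319/177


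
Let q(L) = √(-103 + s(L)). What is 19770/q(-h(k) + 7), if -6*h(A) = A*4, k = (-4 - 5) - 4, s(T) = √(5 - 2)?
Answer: -19770*I/√(103 - √3) ≈ -1964.6*I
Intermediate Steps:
s(T) = √3
k = -13 (k = -9 - 4 = -13)
h(A) = -2*A/3 (h(A) = -A*4/6 = -2*A/3)
q(L) = √(-103 + √3)
19770/q(-h(k) + 7) = 19770/(√(-103 + √3)) = 19770/√(-103 + √3)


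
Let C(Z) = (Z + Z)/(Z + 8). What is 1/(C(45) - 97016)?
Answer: -53/5141758 ≈ -1.0308e-5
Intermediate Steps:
C(Z) = 2*Z/(8 + Z) (C(Z) = (2*Z)/(8 + Z) = 2*Z/(8 + Z))
1/(C(45) - 97016) = 1/(2*45/(8 + 45) - 97016) = 1/(2*45/53 - 97016) = 1/(2*45*(1/53) - 97016) = 1/(90/53 - 97016) = 1/(-5141758/53) = -53/5141758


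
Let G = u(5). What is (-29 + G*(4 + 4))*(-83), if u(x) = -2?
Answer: 3735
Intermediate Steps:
G = -2
(-29 + G*(4 + 4))*(-83) = (-29 - 2*(4 + 4))*(-83) = (-29 - 2*8)*(-83) = (-29 - 16)*(-83) = -45*(-83) = 3735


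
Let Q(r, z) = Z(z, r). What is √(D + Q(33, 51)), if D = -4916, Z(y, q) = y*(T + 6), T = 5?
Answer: I*√4355 ≈ 65.992*I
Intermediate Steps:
Z(y, q) = 11*y (Z(y, q) = y*(5 + 6) = y*11 = 11*y)
Q(r, z) = 11*z
√(D + Q(33, 51)) = √(-4916 + 11*51) = √(-4916 + 561) = √(-4355) = I*√4355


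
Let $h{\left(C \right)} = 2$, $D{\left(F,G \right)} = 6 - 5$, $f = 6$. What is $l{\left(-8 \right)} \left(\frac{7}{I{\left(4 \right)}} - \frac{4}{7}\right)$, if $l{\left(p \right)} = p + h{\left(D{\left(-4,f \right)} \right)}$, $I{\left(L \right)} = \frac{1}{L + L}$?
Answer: $- \frac{2328}{7} \approx -332.57$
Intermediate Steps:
$D{\left(F,G \right)} = 1$
$I{\left(L \right)} = \frac{1}{2 L}$
$l{\left(p \right)} = 2 + p$ ($l{\left(p \right)} = p + 2 = 2 + p$)
$l{\left(-8 \right)} \left(\frac{7}{I{\left(4 \right)}} - \frac{4}{7}\right) = \left(2 - 8\right) \left(\frac{7}{\frac{1}{2} \cdot \frac{1}{4}} - \frac{4}{7}\right) = - 6 \left(\frac{7}{\frac{1}{2} \cdot \frac{1}{4}} - \frac{4}{7}\right) = - 6 \left(7 \frac{1}{\frac{1}{8}} - \frac{4}{7}\right) = - 6 \left(7 \cdot 8 - \frac{4}{7}\right) = - 6 \left(56 - \frac{4}{7}\right) = \left(-6\right) \frac{388}{7} = - \frac{2328}{7}$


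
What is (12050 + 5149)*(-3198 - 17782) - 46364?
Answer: -360881384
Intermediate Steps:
(12050 + 5149)*(-3198 - 17782) - 46364 = 17199*(-20980) - 46364 = -360835020 - 46364 = -360881384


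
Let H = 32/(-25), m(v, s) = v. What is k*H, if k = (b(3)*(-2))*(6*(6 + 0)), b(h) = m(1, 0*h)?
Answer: 2304/25 ≈ 92.160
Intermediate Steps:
b(h) = 1
H = -32/25 (H = 32*(-1/25) = -32/25 ≈ -1.2800)
k = -72 (k = (1*(-2))*(6*(6 + 0)) = -12*6 = -2*36 = -72)
k*H = -72*(-32/25) = 2304/25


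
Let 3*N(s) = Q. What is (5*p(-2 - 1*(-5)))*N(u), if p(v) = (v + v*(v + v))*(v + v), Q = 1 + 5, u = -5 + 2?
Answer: 1260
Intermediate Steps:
u = -3
Q = 6
N(s) = 2 (N(s) = (1/3)*6 = 2)
p(v) = 2*v*(v + 2*v**2) (p(v) = (v + v*(2*v))*(2*v) = (v + 2*v**2)*(2*v) = 2*v*(v + 2*v**2))
(5*p(-2 - 1*(-5)))*N(u) = (5*((-2 - 1*(-5))**2*(2 + 4*(-2 - 1*(-5)))))*2 = (5*((-2 + 5)**2*(2 + 4*(-2 + 5))))*2 = (5*(3**2*(2 + 4*3)))*2 = (5*(9*(2 + 12)))*2 = (5*(9*14))*2 = (5*126)*2 = 630*2 = 1260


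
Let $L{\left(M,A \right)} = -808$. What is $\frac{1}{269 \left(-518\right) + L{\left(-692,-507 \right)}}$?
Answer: $- \frac{1}{140150} \approx -7.1352 \cdot 10^{-6}$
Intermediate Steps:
$\frac{1}{269 \left(-518\right) + L{\left(-692,-507 \right)}} = \frac{1}{269 \left(-518\right) - 808} = \frac{1}{-139342 - 808} = \frac{1}{-140150} = - \frac{1}{140150}$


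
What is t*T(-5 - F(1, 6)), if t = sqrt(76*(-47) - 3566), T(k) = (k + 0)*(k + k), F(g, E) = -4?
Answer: 2*I*sqrt(7138) ≈ 168.97*I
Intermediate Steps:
T(k) = 2*k**2 (T(k) = k*(2*k) = 2*k**2)
t = I*sqrt(7138) (t = sqrt(-3572 - 3566) = sqrt(-7138) = I*sqrt(7138) ≈ 84.487*I)
t*T(-5 - F(1, 6)) = (I*sqrt(7138))*(2*(-5 - 1*(-4))**2) = (I*sqrt(7138))*(2*(-5 + 4)**2) = (I*sqrt(7138))*(2*(-1)**2) = (I*sqrt(7138))*(2*1) = (I*sqrt(7138))*2 = 2*I*sqrt(7138)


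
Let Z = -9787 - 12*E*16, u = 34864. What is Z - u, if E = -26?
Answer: -39659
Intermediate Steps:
Z = -4795 (Z = -9787 - 12*(-26)*16 = -9787 + 312*16 = -9787 + 4992 = -4795)
Z - u = -4795 - 1*34864 = -4795 - 34864 = -39659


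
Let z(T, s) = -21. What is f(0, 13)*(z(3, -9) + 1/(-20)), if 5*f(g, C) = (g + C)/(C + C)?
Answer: -421/200 ≈ -2.1050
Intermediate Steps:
f(g, C) = (C + g)/(10*C) (f(g, C) = ((g + C)/(C + C))/5 = ((C + g)/((2*C)))/5 = ((C + g)*(1/(2*C)))/5 = ((C + g)/(2*C))/5 = (C + g)/(10*C))
f(0, 13)*(z(3, -9) + 1/(-20)) = ((1/10)*(13 + 0)/13)*(-21 + 1/(-20)) = ((1/10)*(1/13)*13)*(-21 - 1/20) = (1/10)*(-421/20) = -421/200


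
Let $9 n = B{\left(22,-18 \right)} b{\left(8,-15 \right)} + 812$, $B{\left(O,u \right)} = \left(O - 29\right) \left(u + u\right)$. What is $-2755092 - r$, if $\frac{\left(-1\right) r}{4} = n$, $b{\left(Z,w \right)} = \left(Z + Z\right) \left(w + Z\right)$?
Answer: $- \frac{24905476}{9} \approx -2.7673 \cdot 10^{6}$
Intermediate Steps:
$B{\left(O,u \right)} = 2 u \left(-29 + O\right)$ ($B{\left(O,u \right)} = \left(-29 + O\right) 2 u = 2 u \left(-29 + O\right)$)
$b{\left(Z,w \right)} = 2 Z \left(Z + w\right)$
$n = - \frac{27412}{9}$ ($n = \frac{2 \left(-18\right) \left(-29 + 22\right) 2 \cdot 8 \left(8 - 15\right) + 812}{9} = \frac{2 \left(-18\right) \left(-7\right) 2 \cdot 8 \left(-7\right) + 812}{9} = \frac{252 \left(-112\right) + 812}{9} = \frac{-28224 + 812}{9} = \frac{1}{9} \left(-27412\right) = - \frac{27412}{9} \approx -3045.8$)
$r = \frac{109648}{9}$ ($r = \left(-4\right) \left(- \frac{27412}{9}\right) = \frac{109648}{9} \approx 12183.0$)
$-2755092 - r = -2755092 - \frac{109648}{9} = - \frac{24905476}{9}$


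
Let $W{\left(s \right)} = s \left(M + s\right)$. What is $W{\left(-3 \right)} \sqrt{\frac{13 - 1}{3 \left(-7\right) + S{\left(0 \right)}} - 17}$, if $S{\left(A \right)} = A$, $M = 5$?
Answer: $- \frac{6 i \sqrt{861}}{7} \approx - 25.151 i$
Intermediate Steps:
$W{\left(s \right)} = s \left(5 + s\right)$
$W{\left(-3 \right)} \sqrt{\frac{13 - 1}{3 \left(-7\right) + S{\left(0 \right)}} - 17} = - 3 \left(5 - 3\right) \sqrt{\frac{13 - 1}{3 \left(-7\right) + 0} - 17} = \left(-3\right) 2 \sqrt{\frac{12}{-21 + 0} - 17} = - 6 \sqrt{\frac{12}{-21} - 17} = - 6 \sqrt{12 \left(- \frac{1}{21}\right) - 17} = - 6 \sqrt{- \frac{4}{7} - 17} = - 6 \sqrt{- \frac{123}{7}} = - 6 \frac{i \sqrt{861}}{7} = - \frac{6 i \sqrt{861}}{7}$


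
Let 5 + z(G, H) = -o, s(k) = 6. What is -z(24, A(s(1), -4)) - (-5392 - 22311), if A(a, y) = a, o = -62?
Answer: 27646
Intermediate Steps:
z(G, H) = 57 (z(G, H) = -5 - 1*(-62) = -5 + 62 = 57)
-z(24, A(s(1), -4)) - (-5392 - 22311) = -1*57 - (-5392 - 22311) = -57 - 1*(-27703) = -57 + 27703 = 27646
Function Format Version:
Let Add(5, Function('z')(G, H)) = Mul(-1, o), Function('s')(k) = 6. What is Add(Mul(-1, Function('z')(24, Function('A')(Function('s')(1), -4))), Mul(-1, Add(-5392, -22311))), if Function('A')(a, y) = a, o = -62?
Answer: 27646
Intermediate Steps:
Function('z')(G, H) = 57 (Function('z')(G, H) = Add(-5, Mul(-1, -62)) = Add(-5, 62) = 57)
Add(Mul(-1, Function('z')(24, Function('A')(Function('s')(1), -4))), Mul(-1, Add(-5392, -22311))) = Add(Mul(-1, 57), Mul(-1, Add(-5392, -22311))) = Add(-57, Mul(-1, -27703)) = Add(-57, 27703) = 27646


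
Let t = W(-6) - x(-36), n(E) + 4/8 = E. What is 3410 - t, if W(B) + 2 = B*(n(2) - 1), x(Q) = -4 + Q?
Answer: 3375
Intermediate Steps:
n(E) = -½ + E
W(B) = -2 + B/2 (W(B) = -2 + B*((-½ + 2) - 1) = -2 + B*(3/2 - 1) = -2 + B*(½) = -2 + B/2)
t = 35 (t = (-2 + (½)*(-6)) - (-4 - 36) = (-2 - 3) - 1*(-40) = -5 + 40 = 35)
3410 - t = 3410 - 1*35 = 3410 - 35 = 3375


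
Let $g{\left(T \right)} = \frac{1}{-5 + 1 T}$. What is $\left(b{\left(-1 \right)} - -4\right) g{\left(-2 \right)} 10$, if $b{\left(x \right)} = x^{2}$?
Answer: $- \frac{50}{7} \approx -7.1429$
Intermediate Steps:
$g{\left(T \right)} = \frac{1}{-5 + T}$
$\left(b{\left(-1 \right)} - -4\right) g{\left(-2 \right)} 10 = \frac{\left(-1\right)^{2} - -4}{-5 - 2} \cdot 10 = \frac{1 + 4}{-7} \cdot 10 = 5 \left(- \frac{1}{7}\right) 10 = \left(- \frac{5}{7}\right) 10 = - \frac{50}{7}$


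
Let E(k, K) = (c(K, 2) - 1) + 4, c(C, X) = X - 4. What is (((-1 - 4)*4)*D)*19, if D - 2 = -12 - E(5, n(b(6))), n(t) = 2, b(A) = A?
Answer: 4180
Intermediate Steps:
c(C, X) = -4 + X
E(k, K) = 1 (E(k, K) = ((-4 + 2) - 1) + 4 = (-2 - 1) + 4 = -3 + 4 = 1)
D = -11 (D = 2 + (-12 - 1*1) = 2 + (-12 - 1) = 2 - 13 = -11)
(((-1 - 4)*4)*D)*19 = (((-1 - 4)*4)*(-11))*19 = (-5*4*(-11))*19 = -20*(-11)*19 = 220*19 = 4180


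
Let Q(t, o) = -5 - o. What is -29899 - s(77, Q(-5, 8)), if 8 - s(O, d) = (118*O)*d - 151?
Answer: -148176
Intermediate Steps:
s(O, d) = 159 - 118*O*d (s(O, d) = 8 - ((118*O)*d - 151) = 8 - (118*O*d - 151) = 8 - (-151 + 118*O*d) = 8 + (151 - 118*O*d) = 159 - 118*O*d)
-29899 - s(77, Q(-5, 8)) = -29899 - (159 - 118*77*(-5 - 1*8)) = -29899 - (159 - 118*77*(-5 - 8)) = -29899 - (159 - 118*77*(-13)) = -29899 - (159 + 118118) = -29899 - 1*118277 = -29899 - 118277 = -148176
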